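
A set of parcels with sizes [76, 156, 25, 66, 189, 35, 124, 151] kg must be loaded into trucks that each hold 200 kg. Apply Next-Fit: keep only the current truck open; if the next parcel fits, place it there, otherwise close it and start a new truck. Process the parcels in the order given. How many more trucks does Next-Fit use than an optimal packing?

Next-Fit: [76] [156,25] [66] [189] [35,124] [151] → 6 trucks.
Total size 822 kg; any packing needs at least ⌈822/200⌉ = 5 trucks.
An optimal packing achieves that bound: [189] [156,35] [151,25] [124,76] [66] → 5 trucks.
Excess: 6 − 5 = 1.

1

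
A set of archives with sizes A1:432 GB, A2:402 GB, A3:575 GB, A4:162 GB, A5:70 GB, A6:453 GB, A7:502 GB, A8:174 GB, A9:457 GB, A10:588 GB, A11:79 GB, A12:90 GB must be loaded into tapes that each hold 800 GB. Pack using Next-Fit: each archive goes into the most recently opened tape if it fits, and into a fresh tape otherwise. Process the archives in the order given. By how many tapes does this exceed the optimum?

Next-Fit: [432] [402] [575,162] [70,453] [502,174] [457] [588,79,90] → 7 tapes.
7 archives exceed 400 GB (half the capacity), and no two of those can share a tape, so at least 7 tapes are needed.
So 7 is already optimal.

0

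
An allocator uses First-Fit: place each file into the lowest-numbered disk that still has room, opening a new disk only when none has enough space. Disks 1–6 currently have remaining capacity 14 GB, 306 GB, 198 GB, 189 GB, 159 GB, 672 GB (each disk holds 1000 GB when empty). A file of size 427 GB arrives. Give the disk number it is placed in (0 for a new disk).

Disks with room: disk 6 (672 GB).
The first with room is disk 6.

6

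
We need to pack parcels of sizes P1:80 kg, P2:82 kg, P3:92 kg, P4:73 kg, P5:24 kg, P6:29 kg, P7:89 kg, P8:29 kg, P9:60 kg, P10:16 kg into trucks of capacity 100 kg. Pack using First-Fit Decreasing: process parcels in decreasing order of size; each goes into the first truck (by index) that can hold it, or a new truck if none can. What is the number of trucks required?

Sorted descending: 92, 89, 82, 80, 73, 60, 29, 29, 24, 16.
92 kg → truck 1 (remaining 8 kg)
89 kg → truck 2 (remaining 11 kg)
82 kg → truck 3 (remaining 18 kg)
80 kg → truck 4 (remaining 20 kg)
73 kg → truck 5 (remaining 27 kg)
60 kg → truck 6 (remaining 40 kg)
29 kg → truck 6 (remaining 11 kg)
29 kg → truck 7 (remaining 71 kg)
24 kg → truck 5 (remaining 3 kg)
16 kg → truck 3 (remaining 2 kg)

7 trucks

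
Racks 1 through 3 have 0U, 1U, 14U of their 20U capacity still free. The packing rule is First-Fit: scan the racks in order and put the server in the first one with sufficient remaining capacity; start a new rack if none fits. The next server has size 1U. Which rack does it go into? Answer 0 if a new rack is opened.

2

Racks with room: rack 2 (1U), rack 3 (14U).
The first with room is rack 2.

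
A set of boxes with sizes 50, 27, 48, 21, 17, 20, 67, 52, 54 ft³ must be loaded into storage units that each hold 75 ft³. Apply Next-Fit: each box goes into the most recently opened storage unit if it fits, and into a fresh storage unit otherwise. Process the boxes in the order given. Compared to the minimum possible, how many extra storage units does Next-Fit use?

Next-Fit: [50] [27,48] [21,17,20] [67] [52] [54] → 6 storage units.
Total size 356 ft³; any packing needs at least ⌈356/75⌉ = 5 storage units.
An optimal packing achieves that bound: [67] [54,21] [52,20] [50,17] [48,27] → 5 storage units.
Excess: 6 − 5 = 1.

1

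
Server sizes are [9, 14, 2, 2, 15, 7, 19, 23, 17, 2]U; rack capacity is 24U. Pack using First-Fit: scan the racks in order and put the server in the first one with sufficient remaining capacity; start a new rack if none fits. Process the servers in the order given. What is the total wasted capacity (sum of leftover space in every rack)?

9U → rack 1 (remaining 15U)
14U → rack 1 (remaining 1U)
2U → rack 2 (remaining 22U)
2U → rack 2 (remaining 20U)
15U → rack 2 (remaining 5U)
7U → rack 3 (remaining 17U)
19U → rack 4 (remaining 5U)
23U → rack 5 (remaining 1U)
17U → rack 3 (remaining 0U)
2U → rack 2 (remaining 3U)
5 racks × 24U = 120U; used 110U; unused 10U.

10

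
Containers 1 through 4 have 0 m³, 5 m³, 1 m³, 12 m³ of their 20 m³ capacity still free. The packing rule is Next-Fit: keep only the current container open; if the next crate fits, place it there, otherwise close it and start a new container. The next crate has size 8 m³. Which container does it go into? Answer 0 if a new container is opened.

4

Next-Fit only looks at container 4, which has 12 m³ free.
8 m³ fits there.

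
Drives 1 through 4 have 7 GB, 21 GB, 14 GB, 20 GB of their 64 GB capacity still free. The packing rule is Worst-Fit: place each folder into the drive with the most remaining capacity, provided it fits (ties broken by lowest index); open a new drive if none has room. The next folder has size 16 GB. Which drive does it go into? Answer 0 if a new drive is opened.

Drives with room: drive 2 (21 GB), drive 4 (20 GB).
Most room is drive 2 with 21 GB free.

2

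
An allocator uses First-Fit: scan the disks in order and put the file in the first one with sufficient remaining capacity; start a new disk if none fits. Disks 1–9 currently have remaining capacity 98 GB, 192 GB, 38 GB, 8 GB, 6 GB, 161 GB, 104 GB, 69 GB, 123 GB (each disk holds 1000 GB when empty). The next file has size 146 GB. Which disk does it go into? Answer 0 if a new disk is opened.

2

Disks with room: disk 2 (192 GB), disk 6 (161 GB).
The first with room is disk 2.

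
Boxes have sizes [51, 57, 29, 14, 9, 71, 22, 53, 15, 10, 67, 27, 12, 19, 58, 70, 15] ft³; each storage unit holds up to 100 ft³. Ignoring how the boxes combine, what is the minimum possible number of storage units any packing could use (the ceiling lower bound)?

Total size = 51 + 57 + 29 + 14 + 9 + 71 + 22 + 53 + 15 + 10 + 67 + 27 + 12 + 19 + 58 + 70 + 15 = 599 ft³.
⌈599 / 100⌉ = 6.

6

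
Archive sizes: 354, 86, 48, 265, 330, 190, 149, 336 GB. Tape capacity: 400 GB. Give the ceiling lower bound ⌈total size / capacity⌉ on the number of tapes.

Total size = 354 + 86 + 48 + 265 + 330 + 190 + 149 + 336 = 1758 GB.
⌈1758 / 400⌉ = 5.

5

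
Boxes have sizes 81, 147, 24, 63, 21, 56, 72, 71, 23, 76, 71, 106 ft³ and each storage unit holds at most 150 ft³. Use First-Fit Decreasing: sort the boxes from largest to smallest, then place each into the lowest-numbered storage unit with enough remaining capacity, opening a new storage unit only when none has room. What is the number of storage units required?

Sorted descending: 147, 106, 81, 76, 72, 71, 71, 63, 56, 24, 23, 21.
Put 147 ft³ in storage unit 1; 3 ft³ remain.
Put 106 ft³ in storage unit 2; 44 ft³ remain.
Put 81 ft³ in storage unit 3; 69 ft³ remain.
Put 76 ft³ in storage unit 4; 74 ft³ remain.
Put 72 ft³ in storage unit 4; 2 ft³ remain.
Put 71 ft³ in storage unit 5; 79 ft³ remain.
Put 71 ft³ in storage unit 5; 8 ft³ remain.
Put 63 ft³ in storage unit 3; 6 ft³ remain.
Put 56 ft³ in storage unit 6; 94 ft³ remain.
Put 24 ft³ in storage unit 2; 20 ft³ remain.
Put 23 ft³ in storage unit 6; 71 ft³ remain.
Put 21 ft³ in storage unit 6; 50 ft³ remain.
Final storage units: [147] [106,24] [81,63] [76,72] [71,71] [56,23,21].

6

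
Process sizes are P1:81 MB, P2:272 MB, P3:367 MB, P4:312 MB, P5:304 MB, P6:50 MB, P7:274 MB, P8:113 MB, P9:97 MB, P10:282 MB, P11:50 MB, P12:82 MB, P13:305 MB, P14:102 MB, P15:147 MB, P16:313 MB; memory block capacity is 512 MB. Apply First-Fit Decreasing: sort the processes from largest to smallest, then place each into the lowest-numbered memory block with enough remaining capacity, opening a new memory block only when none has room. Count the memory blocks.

Sorted descending: 367, 313, 312, 305, 304, 282, 274, 272, 147, 113, 102, 97, 82, 81, 50, 50.
Put 367 MB in memory block 1; 145 MB remain.
Put 313 MB in memory block 2; 199 MB remain.
Put 312 MB in memory block 3; 200 MB remain.
Put 305 MB in memory block 4; 207 MB remain.
Put 304 MB in memory block 5; 208 MB remain.
Put 282 MB in memory block 6; 230 MB remain.
Put 274 MB in memory block 7; 238 MB remain.
Put 272 MB in memory block 8; 240 MB remain.
Put 147 MB in memory block 2; 52 MB remain.
Put 113 MB in memory block 1; 32 MB remain.
Put 102 MB in memory block 3; 98 MB remain.
Put 97 MB in memory block 3; 1 MB remain.
Put 82 MB in memory block 4; 125 MB remain.
Put 81 MB in memory block 4; 44 MB remain.
Put 50 MB in memory block 2; 2 MB remain.
Put 50 MB in memory block 5; 158 MB remain.
Final memory blocks: [367,113] [313,147,50] [312,102,97] [305,82,81] [304,50] [282] [274] [272].

8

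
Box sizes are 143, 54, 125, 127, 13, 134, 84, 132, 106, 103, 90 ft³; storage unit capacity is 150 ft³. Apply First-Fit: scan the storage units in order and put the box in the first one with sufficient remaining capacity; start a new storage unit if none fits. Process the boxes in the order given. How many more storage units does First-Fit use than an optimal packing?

First-Fit: [143] [54,13] [125] [127] [134] [84] [132] [106] [103] [90] → 10 storage units.
9 boxes exceed 75 ft³ (half the capacity), and no two of those can share a storage unit, so at least 9 storage units are needed.
An optimal packing achieves that bound: [143] [134,13] [132] [127] [125] [106] [103] [90,54] [84] → 9 storage units.
Excess: 10 − 9 = 1.

1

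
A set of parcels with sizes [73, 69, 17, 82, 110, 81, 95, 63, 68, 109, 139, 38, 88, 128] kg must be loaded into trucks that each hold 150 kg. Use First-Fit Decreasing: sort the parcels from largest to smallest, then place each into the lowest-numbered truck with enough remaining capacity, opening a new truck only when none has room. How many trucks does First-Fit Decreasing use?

9

Sorted descending: 139, 128, 110, 109, 95, 88, 82, 81, 73, 69, 68, 63, 38, 17.
139 kg → truck 1 (remaining 11 kg)
128 kg → truck 2 (remaining 22 kg)
110 kg → truck 3 (remaining 40 kg)
109 kg → truck 4 (remaining 41 kg)
95 kg → truck 5 (remaining 55 kg)
88 kg → truck 6 (remaining 62 kg)
82 kg → truck 7 (remaining 68 kg)
81 kg → truck 8 (remaining 69 kg)
73 kg → truck 9 (remaining 77 kg)
69 kg → truck 8 (remaining 0 kg)
68 kg → truck 7 (remaining 0 kg)
63 kg → truck 9 (remaining 14 kg)
38 kg → truck 3 (remaining 2 kg)
17 kg → truck 2 (remaining 5 kg)
Final trucks: [139] [128,17] [110,38] [109] [95] [88] [82,68] [81,69] [73,63].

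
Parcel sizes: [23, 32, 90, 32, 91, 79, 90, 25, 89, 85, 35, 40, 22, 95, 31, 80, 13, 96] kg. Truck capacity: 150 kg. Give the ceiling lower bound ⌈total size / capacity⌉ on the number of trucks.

7 trucks

Total size = 23 + 32 + 90 + 32 + 91 + 79 + 90 + 25 + 89 + 85 + 35 + 40 + 22 + 95 + 31 + 80 + 13 + 96 = 1048 kg.
⌈1048 / 150⌉ = 7.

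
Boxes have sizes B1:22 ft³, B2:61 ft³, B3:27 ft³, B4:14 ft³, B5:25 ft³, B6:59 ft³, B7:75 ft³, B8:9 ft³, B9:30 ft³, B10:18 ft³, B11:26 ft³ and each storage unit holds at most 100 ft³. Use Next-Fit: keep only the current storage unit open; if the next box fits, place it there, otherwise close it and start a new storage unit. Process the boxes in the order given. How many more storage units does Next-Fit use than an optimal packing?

Next-Fit: [22,61] [27,14,25] [59] [75,9] [30,18,26] → 5 storage units.
Total size 366 ft³; any packing needs at least ⌈366/100⌉ = 4 storage units.
An optimal packing achieves that bound: [75,25] [61,30,9] [59,27,14] [26,22,18] → 4 storage units.
Excess: 5 − 4 = 1.

1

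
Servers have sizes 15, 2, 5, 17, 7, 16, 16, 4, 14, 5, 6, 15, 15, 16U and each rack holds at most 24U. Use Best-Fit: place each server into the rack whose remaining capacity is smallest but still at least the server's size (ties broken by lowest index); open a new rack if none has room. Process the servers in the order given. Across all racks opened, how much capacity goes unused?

Put 15U in rack 1; 9U remain.
Put 2U in rack 1; 7U remain.
Put 5U in rack 1; 2U remain.
Put 17U in rack 2; 7U remain.
Put 7U in rack 2; 0U remain.
Put 16U in rack 3; 8U remain.
Put 16U in rack 4; 8U remain.
Put 4U in rack 3; 4U remain.
Put 14U in rack 5; 10U remain.
Put 5U in rack 4; 3U remain.
Put 6U in rack 5; 4U remain.
Put 15U in rack 6; 9U remain.
Put 15U in rack 7; 9U remain.
Put 16U in rack 8; 8U remain.
8 racks × 24U = 192U; used 153U; unused 39U.

39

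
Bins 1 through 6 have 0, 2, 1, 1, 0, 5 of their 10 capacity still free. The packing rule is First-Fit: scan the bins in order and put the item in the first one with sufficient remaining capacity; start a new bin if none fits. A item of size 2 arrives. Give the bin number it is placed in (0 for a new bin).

Bins with room: bin 2 (2), bin 6 (5).
The first with room is bin 2.

2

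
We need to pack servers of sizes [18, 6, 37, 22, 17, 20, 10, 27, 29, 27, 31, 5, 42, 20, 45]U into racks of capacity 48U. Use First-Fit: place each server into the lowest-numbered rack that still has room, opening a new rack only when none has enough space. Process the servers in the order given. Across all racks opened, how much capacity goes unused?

rack 1: place 18U, 30U left
rack 1: place 6U, 24U left
rack 2: place 37U, 11U left
rack 1: place 22U, 2U left
rack 3: place 17U, 31U left
rack 3: place 20U, 11U left
rack 2: place 10U, 1U left
rack 4: place 27U, 21U left
rack 5: place 29U, 19U left
rack 6: place 27U, 21U left
rack 7: place 31U, 17U left
rack 3: place 5U, 6U left
rack 8: place 42U, 6U left
rack 4: place 20U, 1U left
rack 9: place 45U, 3U left
9 racks × 48U = 432U; used 356U; unused 76U.

76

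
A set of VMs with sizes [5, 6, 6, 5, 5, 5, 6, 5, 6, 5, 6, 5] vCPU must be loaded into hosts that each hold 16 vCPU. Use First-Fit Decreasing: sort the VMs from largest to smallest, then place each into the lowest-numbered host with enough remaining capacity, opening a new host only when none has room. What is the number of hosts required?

Sorted descending: 6, 6, 6, 6, 6, 5, 5, 5, 5, 5, 5, 5.
Put 6 vCPU in host 1; 10 vCPU remain.
Put 6 vCPU in host 1; 4 vCPU remain.
Put 6 vCPU in host 2; 10 vCPU remain.
Put 6 vCPU in host 2; 4 vCPU remain.
Put 6 vCPU in host 3; 10 vCPU remain.
Put 5 vCPU in host 3; 5 vCPU remain.
Put 5 vCPU in host 3; 0 vCPU remain.
Put 5 vCPU in host 4; 11 vCPU remain.
Put 5 vCPU in host 4; 6 vCPU remain.
Put 5 vCPU in host 4; 1 vCPU remain.
Put 5 vCPU in host 5; 11 vCPU remain.
Put 5 vCPU in host 5; 6 vCPU remain.

5 hosts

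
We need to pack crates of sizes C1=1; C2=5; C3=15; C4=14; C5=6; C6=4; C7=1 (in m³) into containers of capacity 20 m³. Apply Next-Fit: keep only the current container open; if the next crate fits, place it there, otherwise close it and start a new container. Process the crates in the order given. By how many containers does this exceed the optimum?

Next-Fit: [1,5] [15] [14,6] [4,1] → 4 containers.
Total size 46 m³; any packing needs at least ⌈46/20⌉ = 3 containers.
An optimal packing achieves that bound: [15,5] [14,6] [4,1,1] → 3 containers.
Excess: 4 − 3 = 1.

1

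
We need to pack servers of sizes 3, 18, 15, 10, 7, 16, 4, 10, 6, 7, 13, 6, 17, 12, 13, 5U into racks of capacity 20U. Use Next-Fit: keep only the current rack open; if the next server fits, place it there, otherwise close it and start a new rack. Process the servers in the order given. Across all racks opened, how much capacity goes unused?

58

Put 3U in rack 1; 17U remain.
Put 18U in rack 2; 2U remain.
Put 15U in rack 3; 5U remain.
Put 10U in rack 4; 10U remain.
Put 7U in rack 4; 3U remain.
Put 16U in rack 5; 4U remain.
Put 4U in rack 5; 0U remain.
Put 10U in rack 6; 10U remain.
Put 6U in rack 6; 4U remain.
Put 7U in rack 7; 13U remain.
Put 13U in rack 7; 0U remain.
Put 6U in rack 8; 14U remain.
Put 17U in rack 9; 3U remain.
Put 12U in rack 10; 8U remain.
Put 13U in rack 11; 7U remain.
Put 5U in rack 11; 2U remain.
11 racks × 20U = 220U; used 162U; unused 58U.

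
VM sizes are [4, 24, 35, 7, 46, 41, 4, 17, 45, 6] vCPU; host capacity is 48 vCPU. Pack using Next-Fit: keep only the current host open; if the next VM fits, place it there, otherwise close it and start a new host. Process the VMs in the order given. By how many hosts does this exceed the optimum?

2

Next-Fit: [4,24] [35,7] [46] [41,4] [17] [45] [6] → 7 hosts.
Total size 229 vCPU; any packing needs at least ⌈229/48⌉ = 5 hosts.
An optimal packing achieves that bound: [46] [45] [41,7] [35,6,4] [24,17,4] → 5 hosts.
Excess: 7 − 5 = 2.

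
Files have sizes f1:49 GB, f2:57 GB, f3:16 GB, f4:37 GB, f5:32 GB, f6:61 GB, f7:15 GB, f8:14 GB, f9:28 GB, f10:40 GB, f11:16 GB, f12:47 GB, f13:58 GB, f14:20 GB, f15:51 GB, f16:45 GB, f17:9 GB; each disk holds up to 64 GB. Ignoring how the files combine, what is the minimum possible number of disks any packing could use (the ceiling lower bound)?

Total size = 49 + 57 + 16 + 37 + 32 + 61 + 15 + 14 + 28 + 40 + 16 + 47 + 58 + 20 + 51 + 45 + 9 = 595 GB.
⌈595 / 64⌉ = 10.

10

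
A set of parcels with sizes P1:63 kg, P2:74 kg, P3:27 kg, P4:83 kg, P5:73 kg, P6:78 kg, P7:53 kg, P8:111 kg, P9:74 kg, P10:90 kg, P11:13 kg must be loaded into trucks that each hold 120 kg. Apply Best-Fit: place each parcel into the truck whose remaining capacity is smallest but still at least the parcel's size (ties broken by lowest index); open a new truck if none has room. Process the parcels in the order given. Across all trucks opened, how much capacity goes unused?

Put P1 (63 kg) in truck 1; 57 kg remain.
Put P2 (74 kg) in truck 2; 46 kg remain.
Put P3 (27 kg) in truck 2; 19 kg remain.
Put P4 (83 kg) in truck 3; 37 kg remain.
Put P5 (73 kg) in truck 4; 47 kg remain.
Put P6 (78 kg) in truck 5; 42 kg remain.
Put P7 (53 kg) in truck 1; 4 kg remain.
Put P8 (111 kg) in truck 6; 9 kg remain.
Put P9 (74 kg) in truck 7; 46 kg remain.
Put P10 (90 kg) in truck 8; 30 kg remain.
Put P11 (13 kg) in truck 2; 6 kg remain.
8 trucks × 120 kg = 960 kg; used 739 kg; unused 221 kg.

221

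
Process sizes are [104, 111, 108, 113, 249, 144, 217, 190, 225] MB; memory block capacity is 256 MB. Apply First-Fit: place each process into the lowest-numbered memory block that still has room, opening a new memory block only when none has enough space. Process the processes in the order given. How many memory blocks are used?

7 memory blocks

memory block 1: place 104 MB, 152 MB left
memory block 1: place 111 MB, 41 MB left
memory block 2: place 108 MB, 148 MB left
memory block 2: place 113 MB, 35 MB left
memory block 3: place 249 MB, 7 MB left
memory block 4: place 144 MB, 112 MB left
memory block 5: place 217 MB, 39 MB left
memory block 6: place 190 MB, 66 MB left
memory block 7: place 225 MB, 31 MB left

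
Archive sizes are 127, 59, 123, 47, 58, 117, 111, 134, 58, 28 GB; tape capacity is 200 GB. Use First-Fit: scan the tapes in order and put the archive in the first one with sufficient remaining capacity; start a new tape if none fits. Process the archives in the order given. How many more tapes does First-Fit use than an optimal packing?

First-Fit: [127,59] [123,47,28] [58,117] [111,58] [134] → 5 tapes.
Total size 862 GB; any packing needs at least ⌈862/200⌉ = 5 tapes.
So 5 is already optimal.

0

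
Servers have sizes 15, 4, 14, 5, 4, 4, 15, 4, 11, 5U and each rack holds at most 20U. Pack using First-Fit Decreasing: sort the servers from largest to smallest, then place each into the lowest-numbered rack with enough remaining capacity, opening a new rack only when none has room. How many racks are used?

Sorted descending: 15, 15, 14, 11, 5, 5, 4, 4, 4, 4.
15U → rack 1 (remaining 5U)
15U → rack 2 (remaining 5U)
14U → rack 3 (remaining 6U)
11U → rack 4 (remaining 9U)
5U → rack 1 (remaining 0U)
5U → rack 2 (remaining 0U)
4U → rack 3 (remaining 2U)
4U → rack 4 (remaining 5U)
4U → rack 4 (remaining 1U)
4U → rack 5 (remaining 16U)
Final racks: [15,5] [15,5] [14,4] [11,4,4] [4].

5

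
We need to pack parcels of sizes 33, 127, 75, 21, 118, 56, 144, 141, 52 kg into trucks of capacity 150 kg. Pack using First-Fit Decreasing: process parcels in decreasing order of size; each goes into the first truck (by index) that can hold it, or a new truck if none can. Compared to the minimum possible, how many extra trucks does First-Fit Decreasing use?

0

First-Fit Decreasing: [144] [141] [127,21] [118] [75,56] [52,33] → 6 trucks.
Total size 767 kg; any packing needs at least ⌈767/150⌉ = 6 trucks.
So 6 is already optimal.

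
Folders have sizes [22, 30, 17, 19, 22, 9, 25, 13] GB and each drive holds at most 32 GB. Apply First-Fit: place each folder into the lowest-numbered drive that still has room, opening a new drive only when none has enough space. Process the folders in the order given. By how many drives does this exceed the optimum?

0

First-Fit: [22,9] [30] [17,13] [19] [22] [25] → 6 drives.
6 folders exceed 16 GB (half the capacity), and no two of those can share a drive, so at least 6 drives are needed.
So 6 is already optimal.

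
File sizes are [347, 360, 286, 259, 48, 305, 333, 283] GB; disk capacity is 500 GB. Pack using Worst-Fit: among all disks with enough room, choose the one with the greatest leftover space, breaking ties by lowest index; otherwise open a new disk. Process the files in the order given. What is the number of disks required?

7

disk 1: place 347 GB, 153 GB left
disk 2: place 360 GB, 140 GB left
disk 3: place 286 GB, 214 GB left
disk 4: place 259 GB, 241 GB left
disk 4: place 48 GB, 193 GB left
disk 5: place 305 GB, 195 GB left
disk 6: place 333 GB, 167 GB left
disk 7: place 283 GB, 217 GB left
Final disks: [347] [360] [286] [259,48] [305] [333] [283].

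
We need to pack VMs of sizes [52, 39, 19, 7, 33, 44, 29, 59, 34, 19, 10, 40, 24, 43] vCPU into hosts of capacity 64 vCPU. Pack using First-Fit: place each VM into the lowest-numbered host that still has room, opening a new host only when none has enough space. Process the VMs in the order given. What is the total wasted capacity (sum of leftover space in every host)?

60

52 vCPU → host 1 (remaining 12 vCPU)
39 vCPU → host 2 (remaining 25 vCPU)
19 vCPU → host 2 (remaining 6 vCPU)
7 vCPU → host 1 (remaining 5 vCPU)
33 vCPU → host 3 (remaining 31 vCPU)
44 vCPU → host 4 (remaining 20 vCPU)
29 vCPU → host 3 (remaining 2 vCPU)
59 vCPU → host 5 (remaining 5 vCPU)
34 vCPU → host 6 (remaining 30 vCPU)
19 vCPU → host 4 (remaining 1 vCPU)
10 vCPU → host 6 (remaining 20 vCPU)
40 vCPU → host 7 (remaining 24 vCPU)
24 vCPU → host 7 (remaining 0 vCPU)
43 vCPU → host 8 (remaining 21 vCPU)
8 hosts × 64 vCPU = 512 vCPU; used 452 vCPU; unused 60 vCPU.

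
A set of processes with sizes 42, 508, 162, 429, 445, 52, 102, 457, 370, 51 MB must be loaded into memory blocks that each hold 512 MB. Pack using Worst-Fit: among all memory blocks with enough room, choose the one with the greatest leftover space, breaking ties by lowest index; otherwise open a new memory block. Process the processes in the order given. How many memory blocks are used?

6

memory block 1: place 42 MB, 470 MB left
memory block 2: place 508 MB, 4 MB left
memory block 1: place 162 MB, 308 MB left
memory block 3: place 429 MB, 83 MB left
memory block 4: place 445 MB, 67 MB left
memory block 1: place 52 MB, 256 MB left
memory block 1: place 102 MB, 154 MB left
memory block 5: place 457 MB, 55 MB left
memory block 6: place 370 MB, 142 MB left
memory block 1: place 51 MB, 103 MB left
Final memory blocks: [42,162,52,102,51] [508] [429] [445] [457] [370].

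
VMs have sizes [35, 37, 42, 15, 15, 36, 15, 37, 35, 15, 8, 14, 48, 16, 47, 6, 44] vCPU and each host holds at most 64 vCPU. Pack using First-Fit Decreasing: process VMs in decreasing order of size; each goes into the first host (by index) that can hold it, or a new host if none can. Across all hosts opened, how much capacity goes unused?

111

Sorted descending: 48, 47, 44, 42, 37, 37, 36, 35, 35, 16, 15, 15, 15, 15, 14, 8, 6.
48 vCPU → host 1 (remaining 16 vCPU)
47 vCPU → host 2 (remaining 17 vCPU)
44 vCPU → host 3 (remaining 20 vCPU)
42 vCPU → host 4 (remaining 22 vCPU)
37 vCPU → host 5 (remaining 27 vCPU)
37 vCPU → host 6 (remaining 27 vCPU)
36 vCPU → host 7 (remaining 28 vCPU)
35 vCPU → host 8 (remaining 29 vCPU)
35 vCPU → host 9 (remaining 29 vCPU)
16 vCPU → host 1 (remaining 0 vCPU)
15 vCPU → host 2 (remaining 2 vCPU)
15 vCPU → host 3 (remaining 5 vCPU)
15 vCPU → host 4 (remaining 7 vCPU)
15 vCPU → host 5 (remaining 12 vCPU)
14 vCPU → host 6 (remaining 13 vCPU)
8 vCPU → host 5 (remaining 4 vCPU)
6 vCPU → host 4 (remaining 1 vCPU)
9 hosts × 64 vCPU = 576 vCPU; used 465 vCPU; unused 111 vCPU.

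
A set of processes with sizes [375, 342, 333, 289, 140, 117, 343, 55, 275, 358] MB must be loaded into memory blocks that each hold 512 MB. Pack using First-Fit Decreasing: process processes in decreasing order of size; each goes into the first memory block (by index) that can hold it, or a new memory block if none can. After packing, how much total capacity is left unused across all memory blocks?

Sorted descending: 375, 358, 343, 342, 333, 289, 275, 140, 117, 55.
375 MB → memory block 1 (remaining 137 MB)
358 MB → memory block 2 (remaining 154 MB)
343 MB → memory block 3 (remaining 169 MB)
342 MB → memory block 4 (remaining 170 MB)
333 MB → memory block 5 (remaining 179 MB)
289 MB → memory block 6 (remaining 223 MB)
275 MB → memory block 7 (remaining 237 MB)
140 MB → memory block 2 (remaining 14 MB)
117 MB → memory block 1 (remaining 20 MB)
55 MB → memory block 3 (remaining 114 MB)
7 memory blocks × 512 MB = 3584 MB; used 2627 MB; unused 957 MB.

957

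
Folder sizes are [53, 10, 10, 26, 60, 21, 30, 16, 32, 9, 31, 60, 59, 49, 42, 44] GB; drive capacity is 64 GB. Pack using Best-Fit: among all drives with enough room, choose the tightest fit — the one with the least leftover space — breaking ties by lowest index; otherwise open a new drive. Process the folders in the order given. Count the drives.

10

Put 53 GB in drive 1; 11 GB remain.
Put 10 GB in drive 1; 1 GB remain.
Put 10 GB in drive 2; 54 GB remain.
Put 26 GB in drive 2; 28 GB remain.
Put 60 GB in drive 3; 4 GB remain.
Put 21 GB in drive 2; 7 GB remain.
Put 30 GB in drive 4; 34 GB remain.
Put 16 GB in drive 4; 18 GB remain.
Put 32 GB in drive 5; 32 GB remain.
Put 9 GB in drive 4; 9 GB remain.
Put 31 GB in drive 5; 1 GB remain.
Put 60 GB in drive 6; 4 GB remain.
Put 59 GB in drive 7; 5 GB remain.
Put 49 GB in drive 8; 15 GB remain.
Put 42 GB in drive 9; 22 GB remain.
Put 44 GB in drive 10; 20 GB remain.
Final drives: [53,10] [10,26,21] [60] [30,16,9] [32,31] [60] [59] [49] [42] [44].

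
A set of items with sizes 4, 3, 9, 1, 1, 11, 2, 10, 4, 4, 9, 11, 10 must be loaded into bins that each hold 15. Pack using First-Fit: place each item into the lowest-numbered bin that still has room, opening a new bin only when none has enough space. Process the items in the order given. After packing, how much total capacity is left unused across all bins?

Put 4 in bin 1; 11 remain.
Put 3 in bin 1; 8 remain.
Put 9 in bin 2; 6 remain.
Put 1 in bin 1; 7 remain.
Put 1 in bin 1; 6 remain.
Put 11 in bin 3; 4 remain.
Put 2 in bin 1; 4 remain.
Put 10 in bin 4; 5 remain.
Put 4 in bin 1; 0 remain.
Put 4 in bin 2; 2 remain.
Put 9 in bin 5; 6 remain.
Put 11 in bin 6; 4 remain.
Put 10 in bin 7; 5 remain.
7 bins × 15 = 105; used 79; unused 26.

26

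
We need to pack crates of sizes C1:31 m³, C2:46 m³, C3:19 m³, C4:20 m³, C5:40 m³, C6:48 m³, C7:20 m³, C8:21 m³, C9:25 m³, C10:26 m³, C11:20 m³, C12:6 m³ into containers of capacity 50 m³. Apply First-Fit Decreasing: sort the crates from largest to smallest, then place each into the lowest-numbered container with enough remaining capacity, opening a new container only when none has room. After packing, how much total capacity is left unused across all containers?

Sorted descending: 48, 46, 40, 31, 26, 25, 21, 20, 20, 20, 19, 6.
Put 48 m³ in container 1; 2 m³ remain.
Put 46 m³ in container 2; 4 m³ remain.
Put 40 m³ in container 3; 10 m³ remain.
Put 31 m³ in container 4; 19 m³ remain.
Put 26 m³ in container 5; 24 m³ remain.
Put 25 m³ in container 6; 25 m³ remain.
Put 21 m³ in container 5; 3 m³ remain.
Put 20 m³ in container 6; 5 m³ remain.
Put 20 m³ in container 7; 30 m³ remain.
Put 20 m³ in container 7; 10 m³ remain.
Put 19 m³ in container 4; 0 m³ remain.
Put 6 m³ in container 3; 4 m³ remain.
7 containers × 50 m³ = 350 m³; used 322 m³; unused 28 m³.

28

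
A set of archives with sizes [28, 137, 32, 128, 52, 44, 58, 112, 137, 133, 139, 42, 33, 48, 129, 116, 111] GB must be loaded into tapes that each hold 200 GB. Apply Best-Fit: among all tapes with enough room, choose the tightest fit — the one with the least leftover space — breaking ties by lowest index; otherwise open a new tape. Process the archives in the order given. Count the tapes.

Put 28 GB in tape 1; 172 GB remain.
Put 137 GB in tape 1; 35 GB remain.
Put 32 GB in tape 1; 3 GB remain.
Put 128 GB in tape 2; 72 GB remain.
Put 52 GB in tape 2; 20 GB remain.
Put 44 GB in tape 3; 156 GB remain.
Put 58 GB in tape 3; 98 GB remain.
Put 112 GB in tape 4; 88 GB remain.
Put 137 GB in tape 5; 63 GB remain.
Put 133 GB in tape 6; 67 GB remain.
Put 139 GB in tape 7; 61 GB remain.
Put 42 GB in tape 7; 19 GB remain.
Put 33 GB in tape 5; 30 GB remain.
Put 48 GB in tape 6; 19 GB remain.
Put 129 GB in tape 8; 71 GB remain.
Put 116 GB in tape 9; 84 GB remain.
Put 111 GB in tape 10; 89 GB remain.
Final tapes: [28,137,32] [128,52] [44,58] [112] [137,33] [133,48] [139,42] [129] [116] [111].

10 tapes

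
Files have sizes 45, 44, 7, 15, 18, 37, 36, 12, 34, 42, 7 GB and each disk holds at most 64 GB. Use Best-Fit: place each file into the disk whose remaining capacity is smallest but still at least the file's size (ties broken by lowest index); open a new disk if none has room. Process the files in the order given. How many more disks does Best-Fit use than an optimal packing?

Best-Fit: [45,7,12] [44,15] [18,37,7] [36] [34] [42] → 6 disks.
6 files exceed 32 GB (half the capacity), and no two of those can share a disk, so at least 6 disks are needed.
So 6 is already optimal.

0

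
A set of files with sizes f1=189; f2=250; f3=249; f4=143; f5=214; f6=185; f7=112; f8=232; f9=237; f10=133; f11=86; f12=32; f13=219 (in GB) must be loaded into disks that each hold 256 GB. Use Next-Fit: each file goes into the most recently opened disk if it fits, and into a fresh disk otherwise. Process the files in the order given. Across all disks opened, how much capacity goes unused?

535

disk 1: place f1 (189 GB), 67 GB left
disk 2: place f2 (250 GB), 6 GB left
disk 3: place f3 (249 GB), 7 GB left
disk 4: place f4 (143 GB), 113 GB left
disk 5: place f5 (214 GB), 42 GB left
disk 6: place f6 (185 GB), 71 GB left
disk 7: place f7 (112 GB), 144 GB left
disk 8: place f8 (232 GB), 24 GB left
disk 9: place f9 (237 GB), 19 GB left
disk 10: place f10 (133 GB), 123 GB left
disk 10: place f11 (86 GB), 37 GB left
disk 10: place f12 (32 GB), 5 GB left
disk 11: place f13 (219 GB), 37 GB left
11 disks × 256 GB = 2816 GB; used 2281 GB; unused 535 GB.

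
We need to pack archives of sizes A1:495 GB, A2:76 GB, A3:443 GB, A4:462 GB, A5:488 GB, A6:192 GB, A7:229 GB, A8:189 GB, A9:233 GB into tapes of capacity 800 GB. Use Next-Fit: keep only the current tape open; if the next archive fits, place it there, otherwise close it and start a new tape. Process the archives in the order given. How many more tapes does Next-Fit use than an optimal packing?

1

Next-Fit: [495,76] [443] [462] [488,192] [229,189,233] → 5 tapes.
Total size 2807 GB; any packing needs at least ⌈2807/800⌉ = 4 tapes.
An optimal packing achieves that bound: [495,233] [488,229,76] [462,192] [443,189] → 4 tapes.
Excess: 5 − 4 = 1.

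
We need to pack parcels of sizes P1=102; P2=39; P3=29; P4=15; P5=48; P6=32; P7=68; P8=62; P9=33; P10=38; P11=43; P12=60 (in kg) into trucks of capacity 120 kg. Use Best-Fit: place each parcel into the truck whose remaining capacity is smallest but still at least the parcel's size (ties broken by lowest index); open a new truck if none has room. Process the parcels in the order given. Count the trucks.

6

truck 1: place P1 (102 kg), 18 kg left
truck 2: place P2 (39 kg), 81 kg left
truck 2: place P3 (29 kg), 52 kg left
truck 1: place P4 (15 kg), 3 kg left
truck 2: place P5 (48 kg), 4 kg left
truck 3: place P6 (32 kg), 88 kg left
truck 3: place P7 (68 kg), 20 kg left
truck 4: place P8 (62 kg), 58 kg left
truck 4: place P9 (33 kg), 25 kg left
truck 5: place P10 (38 kg), 82 kg left
truck 5: place P11 (43 kg), 39 kg left
truck 6: place P12 (60 kg), 60 kg left
Final trucks: [102,15] [39,29,48] [32,68] [62,33] [38,43] [60].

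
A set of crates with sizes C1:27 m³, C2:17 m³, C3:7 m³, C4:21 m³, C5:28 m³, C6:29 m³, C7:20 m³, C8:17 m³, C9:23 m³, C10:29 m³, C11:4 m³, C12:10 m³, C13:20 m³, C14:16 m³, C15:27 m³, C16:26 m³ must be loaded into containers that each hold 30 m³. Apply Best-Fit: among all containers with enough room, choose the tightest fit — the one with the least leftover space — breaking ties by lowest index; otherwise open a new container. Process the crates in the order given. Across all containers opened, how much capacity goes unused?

container 1: place C1 (27 m³), 3 m³ left
container 2: place C2 (17 m³), 13 m³ left
container 2: place C3 (7 m³), 6 m³ left
container 3: place C4 (21 m³), 9 m³ left
container 4: place C5 (28 m³), 2 m³ left
container 5: place C6 (29 m³), 1 m³ left
container 6: place C7 (20 m³), 10 m³ left
container 7: place C8 (17 m³), 13 m³ left
container 8: place C9 (23 m³), 7 m³ left
container 9: place C10 (29 m³), 1 m³ left
container 2: place C11 (4 m³), 2 m³ left
container 6: place C12 (10 m³), 0 m³ left
container 10: place C13 (20 m³), 10 m³ left
container 11: place C14 (16 m³), 14 m³ left
container 12: place C15 (27 m³), 3 m³ left
container 13: place C16 (26 m³), 4 m³ left
13 containers × 30 m³ = 390 m³; used 321 m³; unused 69 m³.

69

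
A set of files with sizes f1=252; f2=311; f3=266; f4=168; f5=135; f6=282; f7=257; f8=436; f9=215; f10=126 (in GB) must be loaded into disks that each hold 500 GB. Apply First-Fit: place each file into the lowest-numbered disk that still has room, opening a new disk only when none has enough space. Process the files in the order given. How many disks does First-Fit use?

disk 1: place f1 (252 GB), 248 GB left
disk 2: place f2 (311 GB), 189 GB left
disk 3: place f3 (266 GB), 234 GB left
disk 1: place f4 (168 GB), 80 GB left
disk 2: place f5 (135 GB), 54 GB left
disk 4: place f6 (282 GB), 218 GB left
disk 5: place f7 (257 GB), 243 GB left
disk 6: place f8 (436 GB), 64 GB left
disk 3: place f9 (215 GB), 19 GB left
disk 4: place f10 (126 GB), 92 GB left

6 disks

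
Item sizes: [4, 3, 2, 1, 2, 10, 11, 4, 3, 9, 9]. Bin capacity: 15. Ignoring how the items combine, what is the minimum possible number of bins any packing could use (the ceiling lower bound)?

4

Total size = 4 + 3 + 2 + 1 + 2 + 10 + 11 + 4 + 3 + 9 + 9 = 58.
⌈58 / 15⌉ = 4.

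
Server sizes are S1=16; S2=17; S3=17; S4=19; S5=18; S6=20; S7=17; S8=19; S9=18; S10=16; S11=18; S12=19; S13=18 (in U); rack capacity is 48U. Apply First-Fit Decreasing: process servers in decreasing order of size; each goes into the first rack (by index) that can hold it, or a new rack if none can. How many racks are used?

7 racks

Sorted descending: 20, 19, 19, 19, 18, 18, 18, 18, 17, 17, 17, 16, 16.
20U → rack 1 (remaining 28U)
19U → rack 1 (remaining 9U)
19U → rack 2 (remaining 29U)
19U → rack 2 (remaining 10U)
18U → rack 3 (remaining 30U)
18U → rack 3 (remaining 12U)
18U → rack 4 (remaining 30U)
18U → rack 4 (remaining 12U)
17U → rack 5 (remaining 31U)
17U → rack 5 (remaining 14U)
17U → rack 6 (remaining 31U)
16U → rack 6 (remaining 15U)
16U → rack 7 (remaining 32U)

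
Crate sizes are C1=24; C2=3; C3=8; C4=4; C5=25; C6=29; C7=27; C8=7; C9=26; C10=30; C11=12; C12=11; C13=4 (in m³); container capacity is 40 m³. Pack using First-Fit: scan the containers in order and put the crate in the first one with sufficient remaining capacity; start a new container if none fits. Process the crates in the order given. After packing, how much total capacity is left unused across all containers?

30

Put C1 (24 m³) in container 1; 16 m³ remain.
Put C2 (3 m³) in container 1; 13 m³ remain.
Put C3 (8 m³) in container 1; 5 m³ remain.
Put C4 (4 m³) in container 1; 1 m³ remain.
Put C5 (25 m³) in container 2; 15 m³ remain.
Put C6 (29 m³) in container 3; 11 m³ remain.
Put C7 (27 m³) in container 4; 13 m³ remain.
Put C8 (7 m³) in container 2; 8 m³ remain.
Put C9 (26 m³) in container 5; 14 m³ remain.
Put C10 (30 m³) in container 6; 10 m³ remain.
Put C11 (12 m³) in container 4; 1 m³ remain.
Put C12 (11 m³) in container 3; 0 m³ remain.
Put C13 (4 m³) in container 2; 4 m³ remain.
6 containers × 40 m³ = 240 m³; used 210 m³; unused 30 m³.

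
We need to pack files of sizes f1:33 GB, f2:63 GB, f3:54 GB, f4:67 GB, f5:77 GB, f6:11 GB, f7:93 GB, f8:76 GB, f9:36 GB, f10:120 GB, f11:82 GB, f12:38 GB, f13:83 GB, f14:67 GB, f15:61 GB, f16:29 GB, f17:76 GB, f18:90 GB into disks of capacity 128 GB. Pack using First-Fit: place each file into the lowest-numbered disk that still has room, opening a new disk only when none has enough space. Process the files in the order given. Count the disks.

Put f1 (33 GB) in disk 1; 95 GB remain.
Put f2 (63 GB) in disk 1; 32 GB remain.
Put f3 (54 GB) in disk 2; 74 GB remain.
Put f4 (67 GB) in disk 2; 7 GB remain.
Put f5 (77 GB) in disk 3; 51 GB remain.
Put f6 (11 GB) in disk 1; 21 GB remain.
Put f7 (93 GB) in disk 4; 35 GB remain.
Put f8 (76 GB) in disk 5; 52 GB remain.
Put f9 (36 GB) in disk 3; 15 GB remain.
Put f10 (120 GB) in disk 6; 8 GB remain.
Put f11 (82 GB) in disk 7; 46 GB remain.
Put f12 (38 GB) in disk 5; 14 GB remain.
Put f13 (83 GB) in disk 8; 45 GB remain.
Put f14 (67 GB) in disk 9; 61 GB remain.
Put f15 (61 GB) in disk 9; 0 GB remain.
Put f16 (29 GB) in disk 4; 6 GB remain.
Put f17 (76 GB) in disk 10; 52 GB remain.
Put f18 (90 GB) in disk 11; 38 GB remain.
Final disks: [33,63,11] [54,67] [77,36] [93,29] [76,38] [120] [82] [83] [67,61] [76] [90].

11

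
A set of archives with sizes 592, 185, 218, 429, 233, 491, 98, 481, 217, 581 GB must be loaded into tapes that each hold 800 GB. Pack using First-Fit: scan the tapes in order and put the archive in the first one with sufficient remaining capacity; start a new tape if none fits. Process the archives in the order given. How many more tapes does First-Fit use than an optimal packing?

0

First-Fit: [592,185] [218,429,98] [233,491] [481,217] [581] → 5 tapes.
Total size 3525 GB; any packing needs at least ⌈3525/800⌉ = 5 tapes.
So 5 is already optimal.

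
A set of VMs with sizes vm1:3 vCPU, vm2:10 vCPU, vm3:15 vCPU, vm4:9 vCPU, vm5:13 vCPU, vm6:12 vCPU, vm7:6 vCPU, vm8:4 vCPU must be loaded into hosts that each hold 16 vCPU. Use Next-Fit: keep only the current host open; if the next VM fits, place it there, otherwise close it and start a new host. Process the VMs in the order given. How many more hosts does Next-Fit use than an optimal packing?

Next-Fit: [3,10] [15] [9] [13] [12] [6,4] → 6 hosts.
Total size 72 vCPU; any packing needs at least ⌈72/16⌉ = 5 hosts.
An optimal packing achieves that bound: [15] [13,3] [12,4] [10,6] [9] → 5 hosts.
Excess: 6 − 5 = 1.

1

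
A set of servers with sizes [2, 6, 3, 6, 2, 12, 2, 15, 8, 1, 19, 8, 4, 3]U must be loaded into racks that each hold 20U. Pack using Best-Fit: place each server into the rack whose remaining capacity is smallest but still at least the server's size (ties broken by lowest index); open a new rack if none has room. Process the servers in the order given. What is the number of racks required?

Put 2U in rack 1; 18U remain.
Put 6U in rack 1; 12U remain.
Put 3U in rack 1; 9U remain.
Put 6U in rack 1; 3U remain.
Put 2U in rack 1; 1U remain.
Put 12U in rack 2; 8U remain.
Put 2U in rack 2; 6U remain.
Put 15U in rack 3; 5U remain.
Put 8U in rack 4; 12U remain.
Put 1U in rack 1; 0U remain.
Put 19U in rack 5; 1U remain.
Put 8U in rack 4; 4U remain.
Put 4U in rack 4; 0U remain.
Put 3U in rack 3; 2U remain.
Final racks: [2,6,3,6,2,1] [12,2] [15,3] [8,8,4] [19].

5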